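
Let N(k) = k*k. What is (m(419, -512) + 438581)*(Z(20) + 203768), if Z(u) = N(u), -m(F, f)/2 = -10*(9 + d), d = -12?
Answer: 89531955528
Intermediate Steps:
N(k) = k**2
m(F, f) = -60 (m(F, f) = -(-20)*(9 - 12) = -(-20)*(-3) = -2*30 = -60)
Z(u) = u**2
(m(419, -512) + 438581)*(Z(20) + 203768) = (-60 + 438581)*(20**2 + 203768) = 438521*(400 + 203768) = 438521*204168 = 89531955528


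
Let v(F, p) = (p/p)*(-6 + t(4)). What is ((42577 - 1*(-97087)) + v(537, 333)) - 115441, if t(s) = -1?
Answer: 24216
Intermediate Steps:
v(F, p) = -7 (v(F, p) = (p/p)*(-6 - 1) = 1*(-7) = -7)
((42577 - 1*(-97087)) + v(537, 333)) - 115441 = ((42577 - 1*(-97087)) - 7) - 115441 = ((42577 + 97087) - 7) - 115441 = (139664 - 7) - 115441 = 139657 - 115441 = 24216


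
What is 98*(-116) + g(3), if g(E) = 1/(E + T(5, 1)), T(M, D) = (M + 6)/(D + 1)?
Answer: -193254/17 ≈ -11368.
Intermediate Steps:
T(M, D) = (6 + M)/(1 + D)
g(E) = 1/(11/2 + E) (g(E) = 1/(E + (6 + 5)/(1 + 1)) = 1/(E + 11/2) = 1/(11/2 + E))
98*(-116) + g(3) = 98*(-116) + 2/(11 + 2*3) = -11368 + 2/(11 + 6) = -11368 + 2/17 = -193254/17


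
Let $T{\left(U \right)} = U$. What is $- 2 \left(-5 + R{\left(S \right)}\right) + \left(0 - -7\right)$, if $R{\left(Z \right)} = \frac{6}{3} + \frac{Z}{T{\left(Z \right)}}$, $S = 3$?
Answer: $11$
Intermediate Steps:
$R{\left(Z \right)} = 3$ ($R{\left(Z \right)} = \frac{6}{3} + \frac{Z}{Z} = 6 \cdot \frac{1}{3} + 1 = 2 + 1 = 3$)
$- 2 \left(-5 + R{\left(S \right)}\right) + \left(0 - -7\right) = - 2 \left(-5 + 3\right) + \left(0 - -7\right) = \left(-2\right) \left(-2\right) + \left(0 + 7\right) = 4 + 7 = 11$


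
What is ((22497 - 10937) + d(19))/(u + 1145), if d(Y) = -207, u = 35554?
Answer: 11353/36699 ≈ 0.30935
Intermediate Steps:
((22497 - 10937) + d(19))/(u + 1145) = ((22497 - 10937) - 207)/(35554 + 1145) = (11560 - 207)/36699 = 11353*(1/36699) = 11353/36699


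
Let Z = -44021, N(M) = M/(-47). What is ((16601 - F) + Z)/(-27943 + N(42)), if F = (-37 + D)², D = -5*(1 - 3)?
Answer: 1323003/1313363 ≈ 1.0073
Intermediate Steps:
N(M) = -M/47 (N(M) = M*(-1/47) = -M/47)
D = 10 (D = -5*(-2) = 10)
F = 729 (F = (-37 + 10)² = (-27)² = 729)
((16601 - F) + Z)/(-27943 + N(42)) = ((16601 - 1*729) - 44021)/(-27943 - 1/47*42) = ((16601 - 729) - 44021)/(-27943 - 42/47) = (15872 - 44021)/(-1313363/47) = -28149*(-47/1313363) = 1323003/1313363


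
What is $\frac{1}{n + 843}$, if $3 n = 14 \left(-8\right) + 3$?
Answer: $\frac{3}{2420} \approx 0.0012397$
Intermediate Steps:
$n = - \frac{109}{3}$ ($n = \frac{14 \left(-8\right) + 3}{3} = \frac{-112 + 3}{3} = \frac{1}{3} \left(-109\right) = - \frac{109}{3} \approx -36.333$)
$\frac{1}{n + 843} = \frac{1}{- \frac{109}{3} + 843} = \frac{1}{\frac{2420}{3}} = \frac{3}{2420}$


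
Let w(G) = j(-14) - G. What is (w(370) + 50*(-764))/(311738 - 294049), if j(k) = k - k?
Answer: -290/133 ≈ -2.1805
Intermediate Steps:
j(k) = 0
w(G) = -G (w(G) = 0 - G = -G)
(w(370) + 50*(-764))/(311738 - 294049) = (-1*370 + 50*(-764))/(311738 - 294049) = (-370 - 38200)/17689 = -38570*1/17689 = -290/133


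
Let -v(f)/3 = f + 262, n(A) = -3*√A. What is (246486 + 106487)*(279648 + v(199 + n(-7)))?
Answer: 98220031845 + 3176757*I*√7 ≈ 9.822e+10 + 8.4049e+6*I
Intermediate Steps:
v(f) = -786 - 3*f (v(f) = -3*(f + 262) = -3*(262 + f) = -786 - 3*f)
(246486 + 106487)*(279648 + v(199 + n(-7))) = (246486 + 106487)*(279648 + (-786 - 3*(199 - 3*I*√7))) = 352973*(279648 + (-786 - 3*(199 - 3*I*√7))) = 352973*(279648 + (-786 + (-597 + 9*I*√7))) = 352973*(279648 + (-1383 + 9*I*√7)) = 352973*(278265 + 9*I*√7) = 98220031845 + 3176757*I*√7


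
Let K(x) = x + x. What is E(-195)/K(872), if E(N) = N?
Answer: -195/1744 ≈ -0.11181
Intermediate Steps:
K(x) = 2*x
E(-195)/K(872) = -195/(2*872) = -195/1744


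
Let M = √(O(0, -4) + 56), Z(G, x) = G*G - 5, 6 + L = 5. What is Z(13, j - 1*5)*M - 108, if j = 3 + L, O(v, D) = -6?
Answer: -108 + 820*√2 ≈ 1051.7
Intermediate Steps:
L = -1 (L = -6 + 5 = -1)
j = 2 (j = 3 - 1 = 2)
Z(G, x) = -5 + G² (Z(G, x) = G² - 5 = -5 + G²)
M = 5*√2 (M = √(-6 + 56) = √50 = 5*√2 ≈ 7.0711)
Z(13, j - 1*5)*M - 108 = (-5 + 13²)*(5*√2) - 108 = (-5 + 169)*(5*√2) - 108 = 164*(5*√2) - 108 = 820*√2 - 108 = -108 + 820*√2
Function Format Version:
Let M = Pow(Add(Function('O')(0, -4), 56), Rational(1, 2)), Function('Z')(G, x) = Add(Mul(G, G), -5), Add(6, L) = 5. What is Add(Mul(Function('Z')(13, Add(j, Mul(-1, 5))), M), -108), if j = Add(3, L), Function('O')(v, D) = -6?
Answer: Add(-108, Mul(820, Pow(2, Rational(1, 2)))) ≈ 1051.7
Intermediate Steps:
L = -1 (L = Add(-6, 5) = -1)
j = 2 (j = Add(3, -1) = 2)
Function('Z')(G, x) = Add(-5, Pow(G, 2)) (Function('Z')(G, x) = Add(Pow(G, 2), -5) = Add(-5, Pow(G, 2)))
M = Mul(5, Pow(2, Rational(1, 2))) (M = Pow(Add(-6, 56), Rational(1, 2)) = Pow(50, Rational(1, 2)) = Mul(5, Pow(2, Rational(1, 2))) ≈ 7.0711)
Add(Mul(Function('Z')(13, Add(j, Mul(-1, 5))), M), -108) = Add(Mul(Add(-5, Pow(13, 2)), Mul(5, Pow(2, Rational(1, 2)))), -108) = Add(Mul(Add(-5, 169), Mul(5, Pow(2, Rational(1, 2)))), -108) = Add(Mul(164, Mul(5, Pow(2, Rational(1, 2)))), -108) = Add(Mul(820, Pow(2, Rational(1, 2))), -108) = Add(-108, Mul(820, Pow(2, Rational(1, 2))))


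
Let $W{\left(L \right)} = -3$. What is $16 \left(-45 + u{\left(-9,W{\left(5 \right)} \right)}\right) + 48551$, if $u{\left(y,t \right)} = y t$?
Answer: $48263$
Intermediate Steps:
$u{\left(y,t \right)} = t y$
$16 \left(-45 + u{\left(-9,W{\left(5 \right)} \right)}\right) + 48551 = 16 \left(-45 - -27\right) + 48551 = 16 \left(-45 + 27\right) + 48551 = 16 \left(-18\right) + 48551 = -288 + 48551 = 48263$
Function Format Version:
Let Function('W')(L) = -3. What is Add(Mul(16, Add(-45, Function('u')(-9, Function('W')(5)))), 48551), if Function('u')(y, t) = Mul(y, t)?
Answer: 48263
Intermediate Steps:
Function('u')(y, t) = Mul(t, y)
Add(Mul(16, Add(-45, Function('u')(-9, Function('W')(5)))), 48551) = Add(Mul(16, Add(-45, Mul(-3, -9))), 48551) = Add(Mul(16, Add(-45, 27)), 48551) = Add(Mul(16, -18), 48551) = Add(-288, 48551) = 48263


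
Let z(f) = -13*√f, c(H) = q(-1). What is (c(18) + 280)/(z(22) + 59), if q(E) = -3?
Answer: -16343/237 - 3601*√22/237 ≈ -140.22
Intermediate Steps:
c(H) = -3
(c(18) + 280)/(z(22) + 59) = (-3 + 280)/(-13*√22 + 59) = 277/(59 - 13*√22)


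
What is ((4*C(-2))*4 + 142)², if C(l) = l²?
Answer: 42436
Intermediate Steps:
((4*C(-2))*4 + 142)² = ((4*(-2)²)*4 + 142)² = ((4*4)*4 + 142)² = (16*4 + 142)² = (64 + 142)² = 206² = 42436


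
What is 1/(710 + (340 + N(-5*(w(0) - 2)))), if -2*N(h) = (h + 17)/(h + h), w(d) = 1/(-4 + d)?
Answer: 180/188887 ≈ 0.00095295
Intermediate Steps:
N(h) = -(17 + h)/(4*h) (N(h) = -(h + 17)/(2*(h + h)) = -(17 + h)/(2*(2*h)) = -(17 + h)*1/(2*h)/2 = -(17 + h)/(4*h))
1/(710 + (340 + N(-5*(w(0) - 2)))) = 1/(710 + (340 + (-17 - (-5)*(1/(-4 + 0) - 2))/(4*((-5*(1/(-4 + 0) - 2)))))) = 1/(710 + (340 + (-17 - (-5)*(1/(-4) - 2))/(4*((-5*(1/(-4) - 2)))))) = 1/(710 + (340 + (-17 - (-5)*(-¼ - 2))/(4*((-5*(-¼ - 2)))))) = 1/(710 + (340 + (-17 - (-5)*(-9)/4)/(4*((-5*(-9/4)))))) = 1/(710 + (340 + (-17 - 1*45/4)/(4*(45/4)))) = 1/(710 + (340 + (¼)*(4/45)*(-17 - 45/4))) = 1/(710 + (340 + (¼)*(4/45)*(-113/4))) = 1/(710 + (340 - 113/180)) = 1/(710 + 61087/180) = 1/(188887/180) = 180/188887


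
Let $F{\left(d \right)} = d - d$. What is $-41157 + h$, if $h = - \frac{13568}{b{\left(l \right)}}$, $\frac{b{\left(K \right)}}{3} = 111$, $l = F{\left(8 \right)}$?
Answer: $- \frac{13718849}{333} \approx -41198.0$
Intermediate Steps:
$F{\left(d \right)} = 0$
$l = 0$
$b{\left(K \right)} = 333$ ($b{\left(K \right)} = 3 \cdot 111 = 333$)
$h = - \frac{13568}{333} \approx -40.745$
$-41157 + h = -41157 - \frac{13568}{333} = - \frac{13718849}{333}$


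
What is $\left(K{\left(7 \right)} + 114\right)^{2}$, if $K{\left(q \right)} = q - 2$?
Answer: $14161$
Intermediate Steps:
$K{\left(q \right)} = -2 + q$
$\left(K{\left(7 \right)} + 114\right)^{2} = \left(\left(-2 + 7\right) + 114\right)^{2} = \left(5 + 114\right)^{2} = 119^{2} = 14161$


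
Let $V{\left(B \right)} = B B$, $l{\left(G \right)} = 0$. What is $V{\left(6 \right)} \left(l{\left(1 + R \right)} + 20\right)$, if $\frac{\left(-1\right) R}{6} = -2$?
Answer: $720$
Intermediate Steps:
$R = 12$ ($R = \left(-6\right) \left(-2\right) = 12$)
$V{\left(B \right)} = B^{2}$
$V{\left(6 \right)} \left(l{\left(1 + R \right)} + 20\right) = 6^{2} \left(0 + 20\right) = 36 \cdot 20 = 720$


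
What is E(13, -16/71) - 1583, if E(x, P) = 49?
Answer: -1534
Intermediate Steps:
E(13, -16/71) - 1583 = 49 - 1583 = -1534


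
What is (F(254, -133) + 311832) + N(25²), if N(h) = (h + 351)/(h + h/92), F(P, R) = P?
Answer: 18140088542/58125 ≈ 3.1209e+5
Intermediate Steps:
N(h) = 92*(351 + h)/(93*h) (N(h) = (351 + h)/(h + h*(1/92)) = (351 + h)/(h + h/92) = (351 + h)/((93*h/92)) = (351 + h)*(92/(93*h)) = 92*(351 + h)/(93*h))
(F(254, -133) + 311832) + N(25²) = (254 + 311832) + 92*(351 + 25²)/(93*(25²)) = 312086 + (92/93)*(351 + 625)/625 = 312086 + (92/93)*(1/625)*976 = 312086 + 89792/58125 = 18140088542/58125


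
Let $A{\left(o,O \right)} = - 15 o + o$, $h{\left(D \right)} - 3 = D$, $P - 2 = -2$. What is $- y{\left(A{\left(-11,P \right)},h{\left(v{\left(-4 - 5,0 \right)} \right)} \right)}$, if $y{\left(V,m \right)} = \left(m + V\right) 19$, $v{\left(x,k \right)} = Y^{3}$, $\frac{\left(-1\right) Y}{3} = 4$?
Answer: $29849$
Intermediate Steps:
$Y = -12$ ($Y = \left(-3\right) 4 = -12$)
$P = 0$ ($P = 2 - 2 = 0$)
$v{\left(x,k \right)} = -1728$ ($v{\left(x,k \right)} = \left(-12\right)^{3} = -1728$)
$h{\left(D \right)} = 3 + D$
$A{\left(o,O \right)} = - 14 o$
$y{\left(V,m \right)} = 19 V + 19 m$ ($y{\left(V,m \right)} = \left(V + m\right) 19 = 19 V + 19 m$)
$- y{\left(A{\left(-11,P \right)},h{\left(v{\left(-4 - 5,0 \right)} \right)} \right)} = - (19 \left(\left(-14\right) \left(-11\right)\right) + 19 \left(3 - 1728\right)) = - (19 \cdot 154 + 19 \left(-1725\right)) = - (2926 - 32775) = \left(-1\right) \left(-29849\right) = 29849$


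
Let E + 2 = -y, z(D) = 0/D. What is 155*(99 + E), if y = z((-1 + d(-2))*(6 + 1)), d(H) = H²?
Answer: 15035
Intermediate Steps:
z(D) = 0
y = 0
E = -2 (E = -2 - 1*0 = -2 + 0 = -2)
155*(99 + E) = 155*(99 - 2) = 155*97 = 15035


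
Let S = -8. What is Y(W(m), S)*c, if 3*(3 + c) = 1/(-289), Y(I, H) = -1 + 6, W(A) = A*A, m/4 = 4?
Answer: -13010/867 ≈ -15.006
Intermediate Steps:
m = 16 (m = 4*4 = 16)
W(A) = A**2
Y(I, H) = 5
c = -2602/867 (c = -3 + (1/3)/(-289) = -3 + (1/3)*(-1/289) = -3 - 1/867 = -2602/867 ≈ -3.0012)
Y(W(m), S)*c = 5*(-2602/867) = -13010/867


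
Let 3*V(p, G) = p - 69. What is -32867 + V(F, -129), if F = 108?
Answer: -32854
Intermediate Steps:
V(p, G) = -23 + p/3 (V(p, G) = (p - 69)/3 = (-69 + p)/3 = -23 + p/3)
-32867 + V(F, -129) = -32867 + (-23 + (⅓)*108) = -32867 + (-23 + 36) = -32867 + 13 = -32854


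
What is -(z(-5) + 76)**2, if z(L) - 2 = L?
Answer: -5329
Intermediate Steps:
z(L) = 2 + L
-(z(-5) + 76)**2 = -((2 - 5) + 76)**2 = -(-3 + 76)**2 = -1*73**2 = -1*5329 = -5329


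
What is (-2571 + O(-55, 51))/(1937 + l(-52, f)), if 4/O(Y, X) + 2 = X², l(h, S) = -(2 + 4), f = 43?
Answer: -6682025/5018669 ≈ -1.3314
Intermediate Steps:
l(h, S) = -6 (l(h, S) = -1*6 = -6)
O(Y, X) = 4/(-2 + X²)
(-2571 + O(-55, 51))/(1937 + l(-52, f)) = (-2571 + 4/(-2 + 51²))/(1937 - 6) = (-2571 + 4/(-2 + 2601))/1931 = (-2571 + 4/2599)*(1/1931) = -6682025/2599*1/1931 = -6682025/5018669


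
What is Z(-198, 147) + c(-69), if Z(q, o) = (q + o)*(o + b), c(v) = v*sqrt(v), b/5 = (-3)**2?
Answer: -9792 - 69*I*sqrt(69) ≈ -9792.0 - 573.16*I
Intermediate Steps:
b = 45 (b = 5*(-3)**2 = 5*9 = 45)
c(v) = v**(3/2)
Z(q, o) = (45 + o)*(o + q) (Z(q, o) = (q + o)*(o + 45) = (o + q)*(45 + o) = (45 + o)*(o + q))
Z(-198, 147) + c(-69) = (147**2 + 45*147 + 45*(-198) + 147*(-198)) + (-69)**(3/2) = (21609 + 6615 - 8910 - 29106) - 69*I*sqrt(69) = -9792 - 69*I*sqrt(69)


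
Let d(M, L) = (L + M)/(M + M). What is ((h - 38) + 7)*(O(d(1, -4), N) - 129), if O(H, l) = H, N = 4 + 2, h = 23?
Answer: 1044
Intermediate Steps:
d(M, L) = (L + M)/(2*M) (d(M, L) = (L + M)/((2*M)) = (L + M)*(1/(2*M)) = (L + M)/(2*M))
N = 6
((h - 38) + 7)*(O(d(1, -4), N) - 129) = ((23 - 38) + 7)*((½)*(-4 + 1)/1 - 129) = (-15 + 7)*((½)*1*(-3) - 129) = -8*(-3/2 - 129) = -8*(-261/2) = 1044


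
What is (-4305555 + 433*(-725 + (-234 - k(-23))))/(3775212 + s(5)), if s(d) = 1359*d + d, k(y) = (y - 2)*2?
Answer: -1174788/945503 ≈ -1.2425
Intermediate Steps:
k(y) = -4 + 2*y (k(y) = (-2 + y)*2 = -4 + 2*y)
s(d) = 1360*d
(-4305555 + 433*(-725 + (-234 - k(-23))))/(3775212 + s(5)) = (-4305555 + 433*(-725 + (-234 - (-4 + 2*(-23)))))/(3775212 + 1360*5) = (-4305555 + 433*(-725 + (-234 - (-4 - 46))))/(3775212 + 6800) = (-4305555 + 433*(-725 + (-234 - 1*(-50))))/3782012 = (-4305555 + 433*(-725 + (-234 + 50)))*(1/3782012) = (-4305555 + 433*(-725 - 184))*(1/3782012) = (-4305555 + 433*(-909))*(1/3782012) = (-4305555 - 393597)*(1/3782012) = -4699152*1/3782012 = -1174788/945503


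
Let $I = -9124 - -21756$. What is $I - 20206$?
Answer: $-7574$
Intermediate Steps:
$I = 12632$ ($I = -9124 + 21756 = 12632$)
$I - 20206 = 12632 - 20206 = -7574$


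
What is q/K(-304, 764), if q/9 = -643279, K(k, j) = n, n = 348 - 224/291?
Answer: -1684747701/101044 ≈ -16673.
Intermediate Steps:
n = 101044/291 (n = 348 - 224/291 = 101044/291 ≈ 347.23)
K(k, j) = 101044/291
q = -5789511 (q = 9*(-643279) = -5789511)
q/K(-304, 764) = -5789511/101044/291 = -5789511*291/101044 = -1684747701/101044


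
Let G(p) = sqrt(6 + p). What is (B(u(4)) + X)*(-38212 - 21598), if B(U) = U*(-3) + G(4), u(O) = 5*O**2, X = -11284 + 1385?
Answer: 606413590 - 59810*sqrt(10) ≈ 6.0622e+8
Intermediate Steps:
X = -9899
B(U) = sqrt(10) - 3*U (B(U) = U*(-3) + sqrt(6 + 4) = -3*U + sqrt(10) = sqrt(10) - 3*U)
(B(u(4)) + X)*(-38212 - 21598) = ((sqrt(10) - 15*4**2) - 9899)*(-38212 - 21598) = ((sqrt(10) - 15*16) - 9899)*(-59810) = ((sqrt(10) - 3*80) - 9899)*(-59810) = ((sqrt(10) - 240) - 9899)*(-59810) = ((-240 + sqrt(10)) - 9899)*(-59810) = (-10139 + sqrt(10))*(-59810) = 606413590 - 59810*sqrt(10)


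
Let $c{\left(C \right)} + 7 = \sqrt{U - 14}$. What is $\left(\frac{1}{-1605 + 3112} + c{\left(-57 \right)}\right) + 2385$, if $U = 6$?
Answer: $\frac{3583647}{1507} + 2 i \sqrt{2} \approx 2378.0 + 2.8284 i$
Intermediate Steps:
$c{\left(C \right)} = -7 + 2 i \sqrt{2}$ ($c{\left(C \right)} = -7 + \sqrt{6 - 14} = -7 + \sqrt{-8} = -7 + 2 i \sqrt{2}$)
$\left(\frac{1}{-1605 + 3112} + c{\left(-57 \right)}\right) + 2385 = \left(\frac{1}{-1605 + 3112} - \left(7 - 2 i \sqrt{2}\right)\right) + 2385 = \left(\frac{1}{1507} - \left(7 - 2 i \sqrt{2}\right)\right) + 2385 = \left(- \frac{10548}{1507} + 2 i \sqrt{2}\right) + 2385 = \frac{3583647}{1507} + 2 i \sqrt{2}$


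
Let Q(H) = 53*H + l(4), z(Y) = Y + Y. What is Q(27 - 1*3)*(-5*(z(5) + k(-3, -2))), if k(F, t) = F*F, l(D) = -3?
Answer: -120555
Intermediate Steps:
z(Y) = 2*Y
k(F, t) = F**2
Q(H) = -3 + 53*H (Q(H) = 53*H - 3 = -3 + 53*H)
Q(27 - 1*3)*(-5*(z(5) + k(-3, -2))) = (-3 + 53*(27 - 1*3))*(-5*(2*5 + (-3)**2)) = (-3 + 53*(27 - 3))*(-5*(10 + 9)) = (-3 + 53*24)*(-5*19) = (-3 + 1272)*(-95) = 1269*(-95) = -120555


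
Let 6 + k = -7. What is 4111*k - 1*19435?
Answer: -72878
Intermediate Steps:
k = -13 (k = -6 - 7 = -13)
4111*k - 1*19435 = 4111*(-13) - 1*19435 = -53443 - 19435 = -72878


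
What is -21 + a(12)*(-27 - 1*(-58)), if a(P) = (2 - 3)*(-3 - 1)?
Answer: 103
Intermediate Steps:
a(P) = 4 (a(P) = -1*(-4) = 4)
-21 + a(12)*(-27 - 1*(-58)) = -21 + 4*(-27 - 1*(-58)) = -21 + 4*(-27 + 58) = -21 + 4*31 = -21 + 124 = 103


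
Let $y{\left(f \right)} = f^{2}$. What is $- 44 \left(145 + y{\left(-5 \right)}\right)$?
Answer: $-7480$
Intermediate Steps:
$- 44 \left(145 + y{\left(-5 \right)}\right) = - 44 \left(145 + \left(-5\right)^{2}\right) = - 44 \left(145 + 25\right) = \left(-44\right) 170 = -7480$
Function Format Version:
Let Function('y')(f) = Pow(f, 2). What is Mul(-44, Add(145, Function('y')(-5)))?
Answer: -7480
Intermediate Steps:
Mul(-44, Add(145, Function('y')(-5))) = Mul(-44, Add(145, Pow(-5, 2))) = Mul(-44, Add(145, 25)) = Mul(-44, 170) = -7480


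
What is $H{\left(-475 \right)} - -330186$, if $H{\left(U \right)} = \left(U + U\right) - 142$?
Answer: $329094$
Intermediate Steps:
$H{\left(U \right)} = -142 + 2 U$ ($H{\left(U \right)} = 2 U - 142 = -142 + 2 U$)
$H{\left(-475 \right)} - -330186 = \left(-142 + 2 \left(-475\right)\right) - -330186 = \left(-142 - 950\right) + 330186 = -1092 + 330186 = 329094$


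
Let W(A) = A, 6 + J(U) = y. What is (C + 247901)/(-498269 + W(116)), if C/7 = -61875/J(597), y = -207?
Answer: -17745346/35368863 ≈ -0.50172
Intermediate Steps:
J(U) = -213 (J(U) = -6 - 207 = -213)
C = 144375/71 (C = 7*(-61875/(-213)) = 7*(-61875*(-1/213)) = 7*(20625/71) = 144375/71 ≈ 2033.5)
(C + 247901)/(-498269 + W(116)) = (144375/71 + 247901)/(-498269 + 116) = (17745346/71)/(-498153) = (17745346/71)*(-1/498153) = -17745346/35368863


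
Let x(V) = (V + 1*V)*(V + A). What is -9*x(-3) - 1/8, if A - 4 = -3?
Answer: -865/8 ≈ -108.13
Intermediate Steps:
A = 1 (A = 4 - 3 = 1)
x(V) = 2*V*(1 + V) (x(V) = (V + 1*V)*(V + 1) = (V + V)*(1 + V) = (2*V)*(1 + V) = 2*V*(1 + V))
-9*x(-3) - 1/8 = -18*(-3)*(1 - 3) - 1/8 = -18*(-3)*(-2) - 1*1/8 = -9*12 - 1/8 = -108 - 1/8 = -865/8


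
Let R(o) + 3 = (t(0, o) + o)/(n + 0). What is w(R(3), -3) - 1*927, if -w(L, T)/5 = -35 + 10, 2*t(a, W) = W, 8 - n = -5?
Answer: -802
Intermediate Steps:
n = 13 (n = 8 - 1*(-5) = 8 + 5 = 13)
t(a, W) = W/2
R(o) = -3 + 3*o/26 (R(o) = -3 + (o/2 + o)/(13 + 0) = -3 + (3*o/2)/13 = -3 + (3*o/2)*(1/13) = -3 + 3*o/26)
w(L, T) = 125 (w(L, T) = -5*(-35 + 10) = -5*(-25) = 125)
w(R(3), -3) - 1*927 = 125 - 1*927 = 125 - 927 = -802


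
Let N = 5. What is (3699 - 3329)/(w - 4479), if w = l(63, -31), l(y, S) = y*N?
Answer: -185/2082 ≈ -0.088857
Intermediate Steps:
l(y, S) = 5*y (l(y, S) = y*5 = 5*y)
w = 315 (w = 5*63 = 315)
(3699 - 3329)/(w - 4479) = (3699 - 3329)/(315 - 4479) = 370/(-4164) = 370*(-1/4164) = -185/2082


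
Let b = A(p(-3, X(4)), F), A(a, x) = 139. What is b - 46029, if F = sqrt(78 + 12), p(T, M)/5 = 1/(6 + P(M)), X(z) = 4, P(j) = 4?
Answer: -45890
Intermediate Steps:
p(T, M) = 1/2 (p(T, M) = 5/(6 + 4) = 5/10 = 5*(1/10) = 1/2)
F = 3*sqrt(10) (F = sqrt(90) = 3*sqrt(10) ≈ 9.4868)
b = 139
b - 46029 = 139 - 46029 = -45890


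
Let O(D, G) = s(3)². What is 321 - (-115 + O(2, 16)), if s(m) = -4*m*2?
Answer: -140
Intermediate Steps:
s(m) = -8*m
O(D, G) = 576 (O(D, G) = (-8*3)² = (-24)² = 576)
321 - (-115 + O(2, 16)) = 321 - (-115 + 576) = 321 - 1*461 = 321 - 461 = -140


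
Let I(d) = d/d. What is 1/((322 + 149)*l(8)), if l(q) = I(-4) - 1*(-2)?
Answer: 1/1413 ≈ 0.00070771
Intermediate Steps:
I(d) = 1
l(q) = 3 (l(q) = 1 - 1*(-2) = 1 + 2 = 3)
1/((322 + 149)*l(8)) = 1/((322 + 149)*3) = 1/(471*3) = 1/1413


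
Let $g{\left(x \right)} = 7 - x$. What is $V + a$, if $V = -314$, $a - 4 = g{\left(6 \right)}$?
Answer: $-309$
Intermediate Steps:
$a = 5$ ($a = 4 + \left(7 - 6\right) = 4 + 1 = 5$)
$V + a = -314 + 5 = -309$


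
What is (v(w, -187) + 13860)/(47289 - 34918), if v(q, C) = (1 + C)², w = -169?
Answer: 48456/12371 ≈ 3.9169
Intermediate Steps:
(v(w, -187) + 13860)/(47289 - 34918) = ((1 - 187)² + 13860)/(47289 - 34918) = ((-186)² + 13860)/12371 = (34596 + 13860)*(1/12371) = 48456*(1/12371) = 48456/12371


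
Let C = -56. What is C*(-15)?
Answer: 840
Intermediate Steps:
C*(-15) = -56*(-15) = 840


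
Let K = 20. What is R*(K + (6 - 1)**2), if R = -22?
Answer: -990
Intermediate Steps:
R*(K + (6 - 1)**2) = -22*(20 + (6 - 1)**2) = -22*(20 + 5**2) = -22*(20 + 25) = -22*45 = -990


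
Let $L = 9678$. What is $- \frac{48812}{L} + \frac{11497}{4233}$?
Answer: $- \frac{15892205}{6827829} \approx -2.3276$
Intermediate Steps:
$- \frac{48812}{L} + \frac{11497}{4233} = - \frac{48812}{9678} + \frac{11497}{4233} = \left(-48812\right) \frac{1}{9678} + 11497 \cdot \frac{1}{4233} = - \frac{24406}{4839} + \frac{11497}{4233} = - \frac{15892205}{6827829}$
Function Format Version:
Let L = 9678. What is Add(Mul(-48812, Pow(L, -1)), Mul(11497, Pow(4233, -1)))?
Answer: Rational(-15892205, 6827829) ≈ -2.3276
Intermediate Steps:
Add(Mul(-48812, Pow(L, -1)), Mul(11497, Pow(4233, -1))) = Add(Mul(-48812, Pow(9678, -1)), Mul(11497, Pow(4233, -1))) = Add(Mul(-48812, Rational(1, 9678)), Mul(11497, Rational(1, 4233))) = Add(Rational(-24406, 4839), Rational(11497, 4233)) = Rational(-15892205, 6827829)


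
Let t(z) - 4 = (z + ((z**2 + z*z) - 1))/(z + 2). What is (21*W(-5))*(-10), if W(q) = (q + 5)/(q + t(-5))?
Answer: 0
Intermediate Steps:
t(z) = 4 + (-1 + z + 2*z**2)/(2 + z) (t(z) = 4 + (z + ((z**2 + z*z) - 1))/(z + 2) = 4 + (z + ((z**2 + z**2) - 1))/(2 + z) = 4 + (z + (2*z**2 - 1))/(2 + z) = 4 + (z + (-1 + 2*z**2))/(2 + z) = 4 + (-1 + z + 2*z**2)/(2 + z))
W(q) = (5 + q)/(-32/3 + q) (W(q) = (q + 5)/(q + (7 + 2*(-5)**2 + 5*(-5))/(2 - 5)) = (5 + q)/(q + (7 + 2*25 - 25)/(-3)) = (5 + q)/(q - (7 + 50 - 25)/3) = (5 + q)/(q - 1/3*32) = (5 + q)/(q - 32/3) = (5 + q)/(-32/3 + q))
(21*W(-5))*(-10) = (21*(3*(5 - 5)/(-32 + 3*(-5))))*(-10) = (21*(3*0/(-32 - 15)))*(-10) = (21*(3*0/(-47)))*(-10) = (21*(3*(-1/47)*0))*(-10) = (21*0)*(-10) = 0*(-10) = 0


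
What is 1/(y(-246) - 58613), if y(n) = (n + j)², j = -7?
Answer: 1/5396 ≈ 0.00018532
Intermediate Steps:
y(n) = (-7 + n)² (y(n) = (n - 7)² = (-7 + n)²)
1/(y(-246) - 58613) = 1/((-7 - 246)² - 58613) = 1/((-253)² - 58613) = 1/(64009 - 58613) = 1/5396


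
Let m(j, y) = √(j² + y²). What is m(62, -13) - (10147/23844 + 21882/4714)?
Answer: -284793683/56200308 + √4013 ≈ 58.281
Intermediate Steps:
m(62, -13) - (10147/23844 + 21882/4714) = √(62² + (-13)²) - (10147/23844 + 21882/4714) = √(3844 + 169) - (10147*(1/23844) + 21882*(1/4714)) = √4013 - (10147/23844 + 10941/2357) = √4013 - 1*284793683/56200308 = √4013 - 284793683/56200308 = -284793683/56200308 + √4013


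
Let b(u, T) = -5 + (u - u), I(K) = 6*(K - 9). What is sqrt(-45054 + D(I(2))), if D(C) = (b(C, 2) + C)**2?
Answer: I*sqrt(42845) ≈ 206.99*I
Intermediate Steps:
I(K) = -54 + 6*K (I(K) = 6*(-9 + K) = -54 + 6*K)
b(u, T) = -5 (b(u, T) = -5 + 0 = -5)
D(C) = (-5 + C)**2
sqrt(-45054 + D(I(2))) = sqrt(-45054 + (-5 + (-54 + 6*2))**2) = sqrt(-45054 + (-5 + (-54 + 12))**2) = sqrt(-45054 + (-5 - 42)**2) = sqrt(-45054 + (-47)**2) = sqrt(-45054 + 2209) = sqrt(-42845) = I*sqrt(42845)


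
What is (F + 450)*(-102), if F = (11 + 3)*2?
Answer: -48756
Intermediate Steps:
F = 28 (F = 14*2 = 28)
(F + 450)*(-102) = (28 + 450)*(-102) = 478*(-102) = -48756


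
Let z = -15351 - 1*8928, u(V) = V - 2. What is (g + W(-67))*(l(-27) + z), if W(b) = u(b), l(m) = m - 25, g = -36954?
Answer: 900806613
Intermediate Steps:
l(m) = -25 + m
u(V) = -2 + V
z = -24279 (z = -15351 - 8928 = -24279)
W(b) = -2 + b
(g + W(-67))*(l(-27) + z) = (-36954 + (-2 - 67))*((-25 - 27) - 24279) = (-36954 - 69)*(-52 - 24279) = -37023*(-24331) = 900806613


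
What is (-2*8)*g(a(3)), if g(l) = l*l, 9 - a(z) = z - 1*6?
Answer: -2304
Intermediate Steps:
a(z) = 15 - z (a(z) = 9 - (z - 1*6) = 9 - (z - 6) = 9 - (-6 + z) = 9 + (6 - z) = 15 - z)
g(l) = l²
(-2*8)*g(a(3)) = (-2*8)*(15 - 1*3)² = -16*(15 - 3)² = -16*12² = -16*144 = -2304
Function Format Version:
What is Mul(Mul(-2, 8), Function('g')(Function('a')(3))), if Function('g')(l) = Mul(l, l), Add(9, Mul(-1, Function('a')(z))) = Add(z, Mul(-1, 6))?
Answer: -2304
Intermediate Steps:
Function('a')(z) = Add(15, Mul(-1, z)) (Function('a')(z) = Add(9, Mul(-1, Add(z, Mul(-1, 6)))) = Add(9, Mul(-1, Add(z, -6))) = Add(9, Mul(-1, Add(-6, z))) = Add(9, Add(6, Mul(-1, z))) = Add(15, Mul(-1, z)))
Function('g')(l) = Pow(l, 2)
Mul(Mul(-2, 8), Function('g')(Function('a')(3))) = Mul(Mul(-2, 8), Pow(Add(15, Mul(-1, 3)), 2)) = Mul(-16, Pow(Add(15, -3), 2)) = Mul(-16, Pow(12, 2)) = Mul(-16, 144) = -2304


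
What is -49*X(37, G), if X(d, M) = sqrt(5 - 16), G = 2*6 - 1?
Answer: -49*I*sqrt(11) ≈ -162.51*I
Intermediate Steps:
G = 11 (G = 12 - 1 = 11)
X(d, M) = I*sqrt(11) (X(d, M) = sqrt(-11) = I*sqrt(11))
-49*X(37, G) = -49*I*sqrt(11)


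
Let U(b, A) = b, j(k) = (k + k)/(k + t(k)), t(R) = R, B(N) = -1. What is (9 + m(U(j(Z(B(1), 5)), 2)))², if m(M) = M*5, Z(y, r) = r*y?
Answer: 196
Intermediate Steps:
j(k) = 1 (j(k) = (k + k)/(k + k) = (2*k)/((2*k)) = (2*k)*(1/(2*k)) = 1)
m(M) = 5*M
(9 + m(U(j(Z(B(1), 5)), 2)))² = (9 + 5*1)² = (9 + 5)² = 14² = 196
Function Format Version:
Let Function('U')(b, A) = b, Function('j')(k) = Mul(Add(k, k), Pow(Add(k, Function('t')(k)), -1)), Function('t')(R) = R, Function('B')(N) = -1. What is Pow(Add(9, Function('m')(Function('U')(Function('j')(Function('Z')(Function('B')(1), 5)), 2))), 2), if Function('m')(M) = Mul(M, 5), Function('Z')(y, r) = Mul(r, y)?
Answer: 196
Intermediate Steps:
Function('j')(k) = 1 (Function('j')(k) = Mul(Add(k, k), Pow(Add(k, k), -1)) = Mul(Mul(2, k), Pow(Mul(2, k), -1)) = Mul(Mul(2, k), Mul(Rational(1, 2), Pow(k, -1))) = 1)
Function('m')(M) = Mul(5, M)
Pow(Add(9, Function('m')(Function('U')(Function('j')(Function('Z')(Function('B')(1), 5)), 2))), 2) = Pow(Add(9, Mul(5, 1)), 2) = Pow(Add(9, 5), 2) = Pow(14, 2) = 196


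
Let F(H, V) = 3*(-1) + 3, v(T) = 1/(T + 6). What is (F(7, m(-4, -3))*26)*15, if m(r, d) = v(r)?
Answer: 0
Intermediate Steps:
v(T) = 1/(6 + T)
m(r, d) = 1/(6 + r)
F(H, V) = 0 (F(H, V) = -3 + 3 = 0)
(F(7, m(-4, -3))*26)*15 = (0*26)*15 = 0*15 = 0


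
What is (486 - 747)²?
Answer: 68121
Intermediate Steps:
(486 - 747)² = (-261)² = 68121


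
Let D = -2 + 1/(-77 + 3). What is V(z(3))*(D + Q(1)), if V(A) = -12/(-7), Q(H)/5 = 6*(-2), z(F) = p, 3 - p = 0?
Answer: -27534/259 ≈ -106.31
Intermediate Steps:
p = 3 (p = 3 - 1*0 = 3 + 0 = 3)
z(F) = 3
Q(H) = -60 (Q(H) = 5*(6*(-2)) = 5*(-12) = -60)
V(A) = 12/7 (V(A) = -12*(-⅐) = 12/7)
D = -149/74 (D = -2 + 1/(-74) = -2 - 1/74 = -149/74 ≈ -2.0135)
V(z(3))*(D + Q(1)) = 12*(-149/74 - 60)/7 = (12/7)*(-4589/74) = -27534/259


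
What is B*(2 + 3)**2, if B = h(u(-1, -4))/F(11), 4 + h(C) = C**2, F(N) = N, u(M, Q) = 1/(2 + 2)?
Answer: -1575/176 ≈ -8.9489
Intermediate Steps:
u(M, Q) = 1/4
h(C) = -4 + C**2
B = -63/176 (B = (-4 + (1/4)**2)/11 = (-4 + 1/16)*(1/11) = -63/16*1/11 = -63/176 ≈ -0.35795)
B*(2 + 3)**2 = -63*(2 + 3)**2/176 = -63/176*5**2 = -63/176*25 = -1575/176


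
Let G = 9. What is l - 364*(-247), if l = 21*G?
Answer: 90097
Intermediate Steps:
l = 189 (l = 21*9 = 189)
l - 364*(-247) = 189 - 364*(-247) = 189 + 89908 = 90097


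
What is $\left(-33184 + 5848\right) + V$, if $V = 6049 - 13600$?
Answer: $-34887$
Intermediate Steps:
$V = -7551$ ($V = 6049 - 13600 = -7551$)
$\left(-33184 + 5848\right) + V = \left(-33184 + 5848\right) - 7551 = -27336 - 7551 = -34887$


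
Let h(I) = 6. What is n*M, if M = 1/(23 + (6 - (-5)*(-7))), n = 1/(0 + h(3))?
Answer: -1/36 ≈ -0.027778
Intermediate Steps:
n = ⅙ (n = 1/(0 + 6) = 1/6 = ⅙ ≈ 0.16667)
M = -⅙ (M = 1/(23 + (6 - 1*35)) = 1/(23 + (6 - 35)) = 1/(23 - 29) = 1/(-6) = -⅙ ≈ -0.16667)
n*M = (⅙)*(-⅙) = -1/36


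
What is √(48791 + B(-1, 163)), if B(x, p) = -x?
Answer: 2*√12198 ≈ 220.89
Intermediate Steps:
√(48791 + B(-1, 163)) = √(48791 - 1*(-1)) = √(48791 + 1) = √48792 = 2*√12198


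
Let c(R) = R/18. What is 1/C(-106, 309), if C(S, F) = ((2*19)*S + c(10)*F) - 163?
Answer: -3/12058 ≈ -0.00024880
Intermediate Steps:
c(R) = R/18 (c(R) = R*(1/18) = R/18)
C(S, F) = -163 + 38*S + 5*F/9 (C(S, F) = ((2*19)*S + ((1/18)*10)*F) - 163 = (38*S + 5*F/9) - 163 = -163 + 38*S + 5*F/9)
1/C(-106, 309) = 1/(-163 + 38*(-106) + (5/9)*309) = 1/(-163 - 4028 + 515/3) = 1/(-12058/3) = -3/12058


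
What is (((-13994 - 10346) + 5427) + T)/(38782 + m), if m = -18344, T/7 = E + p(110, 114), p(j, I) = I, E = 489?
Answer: -7346/10219 ≈ -0.71886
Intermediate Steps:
T = 4221 (T = 7*(489 + 114) = 7*603 = 4221)
(((-13994 - 10346) + 5427) + T)/(38782 + m) = (((-13994 - 10346) + 5427) + 4221)/(38782 - 18344) = ((-24340 + 5427) + 4221)/20438 = (-18913 + 4221)*(1/20438) = -14692*1/20438 = -7346/10219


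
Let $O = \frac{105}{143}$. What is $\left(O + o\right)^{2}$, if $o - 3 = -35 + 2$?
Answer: $\frac{17514225}{20449} \approx 856.48$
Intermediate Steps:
$o = -30$ ($o = 3 + \left(-35 + 2\right) = 3 - 33 = -30$)
$O = \frac{105}{143}$ ($O = 105 \cdot \frac{1}{143} = \frac{105}{143} \approx 0.73427$)
$\left(O + o\right)^{2} = \left(\frac{105}{143} - 30\right)^{2} = \left(- \frac{4185}{143}\right)^{2} = \frac{17514225}{20449}$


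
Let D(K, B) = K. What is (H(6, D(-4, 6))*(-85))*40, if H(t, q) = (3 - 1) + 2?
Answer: -13600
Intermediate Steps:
H(t, q) = 4 (H(t, q) = 2 + 2 = 4)
(H(6, D(-4, 6))*(-85))*40 = (4*(-85))*40 = -340*40 = -13600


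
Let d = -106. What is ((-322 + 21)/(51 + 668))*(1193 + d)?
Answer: -327187/719 ≈ -455.06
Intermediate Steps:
((-322 + 21)/(51 + 668))*(1193 + d) = ((-322 + 21)/(51 + 668))*(1193 - 106) = -301/719*1087 = -327187/719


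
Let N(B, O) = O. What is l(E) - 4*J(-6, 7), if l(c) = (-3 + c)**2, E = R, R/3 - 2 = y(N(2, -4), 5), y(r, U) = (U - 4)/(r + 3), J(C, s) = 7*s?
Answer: -196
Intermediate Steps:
y(r, U) = (-4 + U)/(3 + r)
R = 3 (R = 6 + 3*((-4 + 5)/(3 - 4)) = 6 + 3*(1/(-1)) = 6 + 3*(-1*1) = 6 + 3*(-1) = 6 - 3 = 3)
E = 3
l(E) - 4*J(-6, 7) = (-3 + 3)**2 - 28*7 = 0**2 - 4*49 = 0 - 196 = -196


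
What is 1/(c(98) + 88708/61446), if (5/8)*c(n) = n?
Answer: 153615/24308602 ≈ 0.0063194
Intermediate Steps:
c(n) = 8*n/5
1/(c(98) + 88708/61446) = 1/((8/5)*98 + 88708/61446) = 1/(784/5 + 88708*(1/61446)) = 1/(784/5 + 44354/30723) = 1/(24308602/153615) = 153615/24308602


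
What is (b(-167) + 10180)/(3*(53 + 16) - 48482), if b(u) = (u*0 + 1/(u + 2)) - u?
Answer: -1707254/7965375 ≈ -0.21433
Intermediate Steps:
b(u) = 1/(2 + u) - u (b(u) = (0 + 1/(2 + u)) - u = 1/(2 + u) - u)
(b(-167) + 10180)/(3*(53 + 16) - 48482) = ((1 - 1*(-167)² - 2*(-167))/(2 - 167) + 10180)/(3*(53 + 16) - 48482) = ((1 - 1*27889 + 334)/(-165) + 10180)/(3*69 - 48482) = (-(1 - 27889 + 334)/165 + 10180)/(207 - 48482) = (-1/165*(-27554) + 10180)/(-48275) = (27554/165 + 10180)*(-1/48275) = (1707254/165)*(-1/48275) = -1707254/7965375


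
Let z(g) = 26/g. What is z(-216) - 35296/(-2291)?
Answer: 3782185/247428 ≈ 15.286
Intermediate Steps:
z(-216) - 35296/(-2291) = 26/(-216) - 35296/(-2291) = 26*(-1/216) - 35296*(-1/2291) = -13/108 + 35296/2291 = 3782185/247428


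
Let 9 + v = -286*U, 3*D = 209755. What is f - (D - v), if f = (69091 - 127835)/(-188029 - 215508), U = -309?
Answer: 22331913812/1210611 ≈ 18447.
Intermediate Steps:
D = 209755/3 (D = (⅓)*209755 = 209755/3 ≈ 69918.)
v = 88365 (v = -9 - 286*(-309) = -9 + 88374 = 88365)
f = 58744/403537 (f = -58744/(-403537) = -58744*(-1/403537) = 58744/403537 ≈ 0.14557)
f - (D - v) = 58744/403537 - (209755/3 - 1*88365) = 58744/403537 - (209755/3 - 88365) = 58744/403537 - 1*(-55340/3) = 58744/403537 + 55340/3 = 22331913812/1210611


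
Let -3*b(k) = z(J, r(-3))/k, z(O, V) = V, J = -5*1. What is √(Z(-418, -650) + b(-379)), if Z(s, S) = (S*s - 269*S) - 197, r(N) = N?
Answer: √64114590894/379 ≈ 668.10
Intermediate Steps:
J = -5
Z(s, S) = -197 - 269*S + S*s (Z(s, S) = (-269*S + S*s) - 197 = -197 - 269*S + S*s)
b(k) = 1/k (b(k) = -(-1)/k = 1/k)
√(Z(-418, -650) + b(-379)) = √((-197 - 269*(-650) - 650*(-418)) + 1/(-379)) = √((-197 + 174850 + 271700) - 1/379) = √(446353 - 1/379) = √(169167786/379) = √64114590894/379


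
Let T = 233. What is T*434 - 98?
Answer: 101024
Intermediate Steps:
T*434 - 98 = 233*434 - 98 = 101122 - 98 = 101024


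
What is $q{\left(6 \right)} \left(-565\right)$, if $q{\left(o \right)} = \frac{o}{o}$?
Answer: $-565$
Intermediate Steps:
$q{\left(o \right)} = 1$
$q{\left(6 \right)} \left(-565\right) = 1 \left(-565\right) = -565$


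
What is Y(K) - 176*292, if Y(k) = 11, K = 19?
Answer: -51381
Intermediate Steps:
Y(K) - 176*292 = 11 - 176*292 = 11 - 51392 = -51381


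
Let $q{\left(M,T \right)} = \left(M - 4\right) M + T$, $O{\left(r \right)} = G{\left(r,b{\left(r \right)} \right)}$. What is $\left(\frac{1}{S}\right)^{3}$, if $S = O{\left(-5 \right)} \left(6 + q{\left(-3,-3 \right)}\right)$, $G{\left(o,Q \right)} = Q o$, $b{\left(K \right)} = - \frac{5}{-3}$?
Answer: $- \frac{1}{8000000} \approx -1.25 \cdot 10^{-7}$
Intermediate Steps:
$b{\left(K \right)} = \frac{5}{3}$ ($b{\left(K \right)} = \left(-5\right) \left(- \frac{1}{3}\right) = \frac{5}{3}$)
$O{\left(r \right)} = \frac{5 r}{3}$
$q{\left(M,T \right)} = T + M \left(-4 + M\right)$ ($q{\left(M,T \right)} = \left(-4 + M\right) M + T = M \left(-4 + M\right) + T = T + M \left(-4 + M\right)$)
$S = -200$ ($S = \frac{5}{3} \left(-5\right) \left(6 - \left(-9 - 9\right)\right) = - \frac{25 \left(6 + \left(-3 + 9 + 12\right)\right)}{3} = - \frac{25 \left(6 + 18\right)}{3} = \left(- \frac{25}{3}\right) 24 = -200$)
$\left(\frac{1}{S}\right)^{3} = \left(\frac{1}{-200}\right)^{3} = \left(- \frac{1}{200}\right)^{3} = - \frac{1}{8000000}$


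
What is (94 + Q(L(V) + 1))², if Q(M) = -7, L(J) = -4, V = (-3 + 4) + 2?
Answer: 7569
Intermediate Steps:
V = 3 (V = 1 + 2 = 3)
(94 + Q(L(V) + 1))² = (94 - 7)² = 87² = 7569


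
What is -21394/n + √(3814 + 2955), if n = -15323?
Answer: 21394/15323 + √6769 ≈ 83.670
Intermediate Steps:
-21394/n + √(3814 + 2955) = -21394/(-15323) + √(3814 + 2955) = -21394*(-1/15323) + √6769 = 21394/15323 + √6769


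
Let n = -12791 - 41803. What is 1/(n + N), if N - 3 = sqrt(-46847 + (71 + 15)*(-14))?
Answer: -18197/993408444 - I*sqrt(5339)/993408444 ≈ -1.8318e-5 - 7.3553e-8*I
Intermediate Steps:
N = 3 + 3*I*sqrt(5339) (N = 3 + sqrt(-46847 + (71 + 15)*(-14)) = 3 + sqrt(-46847 + 86*(-14)) = 3 + sqrt(-46847 - 1204) = 3 + sqrt(-48051) = 3 + 3*I*sqrt(5339) ≈ 3.0 + 219.21*I)
n = -54594
1/(n + N) = 1/(-54594 + (3 + 3*I*sqrt(5339))) = 1/(-54591 + 3*I*sqrt(5339))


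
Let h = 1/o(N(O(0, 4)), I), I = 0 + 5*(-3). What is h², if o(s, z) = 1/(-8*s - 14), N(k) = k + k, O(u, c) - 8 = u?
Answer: 20164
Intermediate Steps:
O(u, c) = 8 + u
I = -15 (I = 0 - 15 = -15)
N(k) = 2*k
o(s, z) = 1/(-14 - 8*s)
h = -142 (h = 1/(-1/(14 + 8*(2*(8 + 0)))) = 1/(-1/(14 + 8*(2*8))) = 1/(-1/(14 + 8*16)) = 1/(-1/(14 + 128)) = 1/(-1/142) = -142)
h² = (-142)² = 20164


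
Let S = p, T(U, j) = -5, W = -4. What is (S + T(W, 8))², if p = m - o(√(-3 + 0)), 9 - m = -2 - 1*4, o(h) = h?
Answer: (10 - I*√3)² ≈ 97.0 - 34.641*I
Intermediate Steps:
m = 15 (m = 9 - (-2 - 1*4) = 9 - (-2 - 4) = 9 - 1*(-6) = 9 + 6 = 15)
p = 15 - I*√3 (p = 15 - √(-3 + 0) = 15 - √(-3) = 15 - I*√3 ≈ 15.0 - 1.732*I)
S = 15 - I*√3 ≈ 15.0 - 1.732*I
(S + T(W, 8))² = ((15 - I*√3) - 5)² = (10 - I*√3)²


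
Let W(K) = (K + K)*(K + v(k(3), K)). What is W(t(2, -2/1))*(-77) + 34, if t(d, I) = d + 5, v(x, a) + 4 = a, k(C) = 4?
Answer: -10746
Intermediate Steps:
v(x, a) = -4 + a
t(d, I) = 5 + d
W(K) = 2*K*(-4 + 2*K) (W(K) = (K + K)*(K + (-4 + K)) = (2*K)*(-4 + 2*K) = 2*K*(-4 + 2*K))
W(t(2, -2/1))*(-77) + 34 = (4*(5 + 2)*(-2 + (5 + 2)))*(-77) + 34 = (4*7*(-2 + 7))*(-77) + 34 = (4*7*5)*(-77) + 34 = 140*(-77) + 34 = -10780 + 34 = -10746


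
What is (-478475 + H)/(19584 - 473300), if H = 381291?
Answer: 24296/113429 ≈ 0.21420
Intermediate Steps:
(-478475 + H)/(19584 - 473300) = (-478475 + 381291)/(19584 - 473300) = -97184/(-453716) = -97184*(-1/453716) = 24296/113429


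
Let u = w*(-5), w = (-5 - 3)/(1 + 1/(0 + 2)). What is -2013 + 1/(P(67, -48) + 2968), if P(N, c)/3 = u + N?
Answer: -6540236/3249 ≈ -2013.0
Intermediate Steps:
w = -16/3 (w = -8/(1 + 1/2) = -8/(1 + ½) = -8/3/2 = -8*⅔ = -16/3 ≈ -5.3333)
u = 80/3 (u = -16/3*(-5) = 80/3 ≈ 26.667)
P(N, c) = 80 + 3*N (P(N, c) = 3*(80/3 + N) = 80 + 3*N)
-2013 + 1/(P(67, -48) + 2968) = -2013 + 1/((80 + 3*67) + 2968) = -2013 + 1/((80 + 201) + 2968) = -2013 + 1/(281 + 2968) = -2013 + 1/3249 = -6540236/3249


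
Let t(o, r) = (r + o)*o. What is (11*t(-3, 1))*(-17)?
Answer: -1122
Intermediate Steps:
t(o, r) = o*(o + r) (t(o, r) = (o + r)*o = o*(o + r))
(11*t(-3, 1))*(-17) = (11*(-3*(-3 + 1)))*(-17) = (11*(-3*(-2)))*(-17) = (11*6)*(-17) = 66*(-17) = -1122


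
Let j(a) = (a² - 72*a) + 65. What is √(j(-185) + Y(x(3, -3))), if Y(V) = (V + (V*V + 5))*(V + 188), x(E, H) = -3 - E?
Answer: 2*√13495 ≈ 232.34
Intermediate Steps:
j(a) = 65 + a² - 72*a
Y(V) = (188 + V)*(5 + V + V²) (Y(V) = (V + (V² + 5))*(188 + V) = (V + (5 + V²))*(188 + V) = (5 + V + V²)*(188 + V) = (188 + V)*(5 + V + V²))
√(j(-185) + Y(x(3, -3))) = √((65 + (-185)² - 72*(-185)) + (940 + (-3 - 1*3)³ + 189*(-3 - 1*3)² + 193*(-3 - 1*3))) = √((65 + 34225 + 13320) + (940 + (-3 - 3)³ + 189*(-3 - 3)² + 193*(-3 - 3))) = √(47610 + (940 + (-6)³ + 189*(-6)² + 193*(-6))) = √(47610 + (940 - 216 + 189*36 - 1158)) = √(47610 + (940 - 216 + 6804 - 1158)) = √(47610 + 6370) = √53980 = 2*√13495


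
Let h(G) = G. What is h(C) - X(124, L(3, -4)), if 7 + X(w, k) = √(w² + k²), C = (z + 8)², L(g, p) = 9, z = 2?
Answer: 107 - √15457 ≈ -17.326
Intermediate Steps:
C = 100 (C = (2 + 8)² = 10² = 100)
X(w, k) = -7 + √(k² + w²) (X(w, k) = -7 + √(w² + k²) = -7 + √(k² + w²))
h(C) - X(124, L(3, -4)) = 100 - (-7 + √(9² + 124²)) = 100 - (-7 + √(81 + 15376)) = 100 - (-7 + √15457) = 100 + (7 - √15457) = 107 - √15457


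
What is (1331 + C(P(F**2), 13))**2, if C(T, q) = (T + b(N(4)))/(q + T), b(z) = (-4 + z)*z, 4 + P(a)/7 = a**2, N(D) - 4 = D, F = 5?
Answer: 33727509236521/19009600 ≈ 1.7742e+6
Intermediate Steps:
N(D) = 4 + D
P(a) = -28 + 7*a**2
b(z) = z*(-4 + z)
C(T, q) = (32 + T)/(T + q) (C(T, q) = (T + (4 + 4)*(-4 + (4 + 4)))/(q + T) = (T + 8*(-4 + 8))/(T + q) = (T + 8*4)/(T + q) = (T + 32)/(T + q) = (32 + T)/(T + q))
(1331 + C(P(F**2), 13))**2 = (1331 + (32 + (-28 + 7*(5**2)**2))/((-28 + 7*(5**2)**2) + 13))**2 = (1331 + (32 + (-28 + 7*25**2))/((-28 + 7*25**2) + 13))**2 = (1331 + (32 + (-28 + 7*625))/((-28 + 7*625) + 13))**2 = (1331 + (32 + (-28 + 4375))/((-28 + 4375) + 13))**2 = (1331 + (32 + 4347)/(4347 + 13))**2 = (1331 + 4379/4360)**2 = (5807539/4360)**2 = 33727509236521/19009600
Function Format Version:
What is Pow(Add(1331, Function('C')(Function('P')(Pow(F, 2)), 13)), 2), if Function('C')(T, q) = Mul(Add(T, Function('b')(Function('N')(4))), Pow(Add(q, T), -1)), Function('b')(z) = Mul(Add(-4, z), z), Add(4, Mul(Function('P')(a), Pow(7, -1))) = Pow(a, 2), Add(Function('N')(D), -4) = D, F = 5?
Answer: Rational(33727509236521, 19009600) ≈ 1.7742e+6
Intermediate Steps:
Function('N')(D) = Add(4, D)
Function('P')(a) = Add(-28, Mul(7, Pow(a, 2)))
Function('b')(z) = Mul(z, Add(-4, z))
Function('C')(T, q) = Mul(Pow(Add(T, q), -1), Add(32, T)) (Function('C')(T, q) = Mul(Add(T, Mul(Add(4, 4), Add(-4, Add(4, 4)))), Pow(Add(q, T), -1)) = Mul(Add(T, Mul(8, Add(-4, 8))), Pow(Add(T, q), -1)) = Mul(Add(T, Mul(8, 4)), Pow(Add(T, q), -1)) = Mul(Add(T, 32), Pow(Add(T, q), -1)) = Mul(Add(32, T), Pow(Add(T, q), -1)) = Mul(Pow(Add(T, q), -1), Add(32, T)))
Pow(Add(1331, Function('C')(Function('P')(Pow(F, 2)), 13)), 2) = Pow(Add(1331, Mul(Pow(Add(Add(-28, Mul(7, Pow(Pow(5, 2), 2))), 13), -1), Add(32, Add(-28, Mul(7, Pow(Pow(5, 2), 2)))))), 2) = Pow(Add(1331, Mul(Pow(Add(Add(-28, Mul(7, Pow(25, 2))), 13), -1), Add(32, Add(-28, Mul(7, Pow(25, 2)))))), 2) = Pow(Add(1331, Mul(Pow(Add(Add(-28, Mul(7, 625)), 13), -1), Add(32, Add(-28, Mul(7, 625))))), 2) = Pow(Add(1331, Mul(Pow(Add(Add(-28, 4375), 13), -1), Add(32, Add(-28, 4375)))), 2) = Pow(Add(1331, Mul(Pow(Add(4347, 13), -1), Add(32, 4347))), 2) = Pow(Add(1331, Mul(Pow(4360, -1), 4379)), 2) = Pow(Add(1331, Mul(Rational(1, 4360), 4379)), 2) = Pow(Add(1331, Rational(4379, 4360)), 2) = Pow(Rational(5807539, 4360), 2) = Rational(33727509236521, 19009600)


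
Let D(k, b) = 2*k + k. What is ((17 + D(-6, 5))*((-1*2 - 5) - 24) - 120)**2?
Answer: 7921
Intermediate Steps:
D(k, b) = 3*k
((17 + D(-6, 5))*((-1*2 - 5) - 24) - 120)**2 = ((17 + 3*(-6))*((-1*2 - 5) - 24) - 120)**2 = ((17 - 18)*((-2 - 5) - 24) - 120)**2 = (-(-7 - 24) - 120)**2 = (-1*(-31) - 120)**2 = (31 - 120)**2 = (-89)**2 = 7921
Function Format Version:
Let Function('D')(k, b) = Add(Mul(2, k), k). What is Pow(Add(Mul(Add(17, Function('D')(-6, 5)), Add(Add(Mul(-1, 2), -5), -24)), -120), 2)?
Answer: 7921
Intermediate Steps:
Function('D')(k, b) = Mul(3, k)
Pow(Add(Mul(Add(17, Function('D')(-6, 5)), Add(Add(Mul(-1, 2), -5), -24)), -120), 2) = Pow(Add(Mul(Add(17, Mul(3, -6)), Add(Add(Mul(-1, 2), -5), -24)), -120), 2) = Pow(Add(Mul(Add(17, -18), Add(Add(-2, -5), -24)), -120), 2) = Pow(Add(Mul(-1, Add(-7, -24)), -120), 2) = Pow(Add(Mul(-1, -31), -120), 2) = Pow(Add(31, -120), 2) = Pow(-89, 2) = 7921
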